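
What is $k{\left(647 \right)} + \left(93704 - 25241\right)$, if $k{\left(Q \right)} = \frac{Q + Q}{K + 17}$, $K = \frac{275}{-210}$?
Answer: $\frac{45171465}{659} \approx 68546.0$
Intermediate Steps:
$K = - \frac{55}{42}$ ($K = 275 \left(- \frac{1}{210}\right) = - \frac{55}{42} \approx -1.3095$)
$k{\left(Q \right)} = \frac{84 Q}{659}$ ($k{\left(Q \right)} = \frac{Q + Q}{- \frac{55}{42} + 17} = \frac{2 Q}{\frac{659}{42}} = 2 Q \frac{42}{659} = \frac{84 Q}{659}$)
$k{\left(647 \right)} + \left(93704 - 25241\right) = \frac{84}{659} \cdot 647 + \left(93704 - 25241\right) = \frac{54348}{659} + \left(93704 - 25241\right) = \frac{54348}{659} + 68463 = \frac{45171465}{659}$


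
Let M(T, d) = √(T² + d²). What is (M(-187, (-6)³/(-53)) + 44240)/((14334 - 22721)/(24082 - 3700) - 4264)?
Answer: -180339936/17383447 - 20382*√98274577/4606613455 ≈ -10.418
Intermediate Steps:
(M(-187, (-6)³/(-53)) + 44240)/((14334 - 22721)/(24082 - 3700) - 4264) = (√((-187)² + ((-6)³/(-53))²) + 44240)/((14334 - 22721)/(24082 - 3700) - 4264) = (√(34969 + (-216*(-1/53))²) + 44240)/(-8387/20382 - 4264) = (√(34969 + (216/53)²) + 44240)/(-8387*1/20382 - 4264) = (√(34969 + 46656/2809) + 44240)/(-8387/20382 - 4264) = (√(98274577/2809) + 44240)/(-86917235/20382) = (√98274577/53 + 44240)*(-20382/86917235) = (44240 + √98274577/53)*(-20382/86917235) = -180339936/17383447 - 20382*√98274577/4606613455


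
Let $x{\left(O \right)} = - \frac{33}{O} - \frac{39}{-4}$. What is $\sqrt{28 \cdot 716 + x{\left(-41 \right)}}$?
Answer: $\frac{\sqrt{134873723}}{82} \approx 141.63$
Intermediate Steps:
$x{\left(O \right)} = \frac{39}{4} - \frac{33}{O}$ ($x{\left(O \right)} = - \frac{33}{O} - - \frac{39}{4} = - \frac{33}{O} + \frac{39}{4} = \frac{39}{4} - \frac{33}{O}$)
$\sqrt{28 \cdot 716 + x{\left(-41 \right)}} = \sqrt{28 \cdot 716 + \left(\frac{39}{4} - \frac{33}{-41}\right)} = \sqrt{20048 + \left(\frac{39}{4} - - \frac{33}{41}\right)} = \sqrt{20048 + \left(\frac{39}{4} + \frac{33}{41}\right)} = \sqrt{20048 + \frac{1731}{164}} = \sqrt{\frac{3289603}{164}} = \frac{\sqrt{134873723}}{82}$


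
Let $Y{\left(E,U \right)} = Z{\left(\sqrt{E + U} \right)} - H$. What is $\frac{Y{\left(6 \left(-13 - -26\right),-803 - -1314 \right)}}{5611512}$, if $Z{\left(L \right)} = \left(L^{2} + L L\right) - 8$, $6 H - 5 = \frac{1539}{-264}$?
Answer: $\frac{617833}{2962878336} \approx 0.00020852$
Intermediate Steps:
$H = - \frac{73}{528}$ ($H = \frac{5}{6} + \frac{1539 \frac{1}{-264}}{6} = \frac{5}{6} + \frac{1539 \left(- \frac{1}{264}\right)}{6} = \frac{5}{6} + \frac{1}{6} \left(- \frac{513}{88}\right) = \frac{5}{6} - \frac{171}{176} = - \frac{73}{528} \approx -0.13826$)
$Z{\left(L \right)} = -8 + 2 L^{2}$ ($Z{\left(L \right)} = \left(L^{2} + L^{2}\right) - 8 = 2 L^{2} - 8 = -8 + 2 L^{2}$)
$Y{\left(E,U \right)} = - \frac{4151}{528} + 2 E + 2 U$ ($Y{\left(E,U \right)} = \left(-8 + 2 \left(\sqrt{E + U}\right)^{2}\right) - - \frac{73}{528} = \left(-8 + 2 \left(E + U\right)\right) + \frac{73}{528} = \left(-8 + \left(2 E + 2 U\right)\right) + \frac{73}{528} = \left(-8 + 2 E + 2 U\right) + \frac{73}{528} = - \frac{4151}{528} + 2 E + 2 U$)
$\frac{Y{\left(6 \left(-13 - -26\right),-803 - -1314 \right)}}{5611512} = \frac{- \frac{4151}{528} + 2 \cdot 6 \left(-13 - -26\right) + 2 \left(-803 - -1314\right)}{5611512} = \left(- \frac{4151}{528} + 2 \cdot 6 \left(-13 + 26\right) + 2 \left(-803 + 1314\right)\right) \frac{1}{5611512} = \left(- \frac{4151}{528} + 2 \cdot 6 \cdot 13 + 2 \cdot 511\right) \frac{1}{5611512} = \left(- \frac{4151}{528} + 2 \cdot 78 + 1022\right) \frac{1}{5611512} = \left(- \frac{4151}{528} + 156 + 1022\right) \frac{1}{5611512} = \frac{617833}{528} \cdot \frac{1}{5611512} = \frac{617833}{2962878336}$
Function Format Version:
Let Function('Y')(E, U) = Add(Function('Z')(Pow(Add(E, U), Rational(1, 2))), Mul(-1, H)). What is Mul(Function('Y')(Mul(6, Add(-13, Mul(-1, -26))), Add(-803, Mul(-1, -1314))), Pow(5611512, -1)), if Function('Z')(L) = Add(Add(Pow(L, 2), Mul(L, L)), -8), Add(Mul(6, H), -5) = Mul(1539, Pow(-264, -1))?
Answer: Rational(617833, 2962878336) ≈ 0.00020852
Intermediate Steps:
H = Rational(-73, 528) (H = Add(Rational(5, 6), Mul(Rational(1, 6), Mul(1539, Pow(-264, -1)))) = Add(Rational(5, 6), Mul(Rational(1, 6), Mul(1539, Rational(-1, 264)))) = Add(Rational(5, 6), Mul(Rational(1, 6), Rational(-513, 88))) = Add(Rational(5, 6), Rational(-171, 176)) = Rational(-73, 528) ≈ -0.13826)
Function('Z')(L) = Add(-8, Mul(2, Pow(L, 2))) (Function('Z')(L) = Add(Add(Pow(L, 2), Pow(L, 2)), -8) = Add(Mul(2, Pow(L, 2)), -8) = Add(-8, Mul(2, Pow(L, 2))))
Function('Y')(E, U) = Add(Rational(-4151, 528), Mul(2, E), Mul(2, U)) (Function('Y')(E, U) = Add(Add(-8, Mul(2, Pow(Pow(Add(E, U), Rational(1, 2)), 2))), Mul(-1, Rational(-73, 528))) = Add(Add(-8, Mul(2, Add(E, U))), Rational(73, 528)) = Add(Add(-8, Add(Mul(2, E), Mul(2, U))), Rational(73, 528)) = Add(Add(-8, Mul(2, E), Mul(2, U)), Rational(73, 528)) = Add(Rational(-4151, 528), Mul(2, E), Mul(2, U)))
Mul(Function('Y')(Mul(6, Add(-13, Mul(-1, -26))), Add(-803, Mul(-1, -1314))), Pow(5611512, -1)) = Mul(Add(Rational(-4151, 528), Mul(2, Mul(6, Add(-13, Mul(-1, -26)))), Mul(2, Add(-803, Mul(-1, -1314)))), Pow(5611512, -1)) = Mul(Add(Rational(-4151, 528), Mul(2, Mul(6, Add(-13, 26))), Mul(2, Add(-803, 1314))), Rational(1, 5611512)) = Mul(Add(Rational(-4151, 528), Mul(2, Mul(6, 13)), Mul(2, 511)), Rational(1, 5611512)) = Mul(Add(Rational(-4151, 528), Mul(2, 78), 1022), Rational(1, 5611512)) = Mul(Add(Rational(-4151, 528), 156, 1022), Rational(1, 5611512)) = Mul(Rational(617833, 528), Rational(1, 5611512)) = Rational(617833, 2962878336)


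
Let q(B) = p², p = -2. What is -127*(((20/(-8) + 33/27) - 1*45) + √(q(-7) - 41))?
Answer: 105791/18 - 127*I*√37 ≈ 5877.3 - 772.51*I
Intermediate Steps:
q(B) = 4 (q(B) = (-2)² = 4)
-127*(((20/(-8) + 33/27) - 1*45) + √(q(-7) - 41)) = -127*(((20/(-8) + 33/27) - 1*45) + √(4 - 41)) = -127*(((20*(-⅛) + 33*(1/27)) - 45) + √(-37)) = -127*(((-5/2 + 11/9) - 45) + I*√37) = -127*((-23/18 - 45) + I*√37) = -127*(-833/18 + I*√37) = 105791/18 - 127*I*√37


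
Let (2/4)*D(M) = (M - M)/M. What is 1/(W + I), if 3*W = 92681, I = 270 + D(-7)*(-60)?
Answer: 3/93491 ≈ 3.2089e-5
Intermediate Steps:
D(M) = 0 (D(M) = 2*((M - M)/M) = 2*(0/M) = 2*0 = 0)
I = 270 (I = 270 + 0*(-60) = 270 + 0 = 270)
W = 92681/3 (W = (⅓)*92681 = 92681/3 ≈ 30894.)
1/(W + I) = 1/(92681/3 + 270) = 1/(93491/3) = 3/93491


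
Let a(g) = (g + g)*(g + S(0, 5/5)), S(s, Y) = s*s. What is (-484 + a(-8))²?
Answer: 126736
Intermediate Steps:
S(s, Y) = s²
a(g) = 2*g² (a(g) = (g + g)*(g + 0²) = (2*g)*(g + 0) = (2*g)*g = 2*g²)
(-484 + a(-8))² = (-484 + 2*(-8)²)² = (-484 + 2*64)² = (-484 + 128)² = (-356)² = 126736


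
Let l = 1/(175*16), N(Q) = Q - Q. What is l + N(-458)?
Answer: 1/2800 ≈ 0.00035714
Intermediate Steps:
N(Q) = 0
l = 1/2800 ≈ 0.00035714
l + N(-458) = 1/2800 + 0 = 1/2800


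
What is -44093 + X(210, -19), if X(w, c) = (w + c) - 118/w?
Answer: -4609769/105 ≈ -43903.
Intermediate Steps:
X(w, c) = c + w - 118/w (X(w, c) = (c + w) - 118/w = c + w - 118/w)
-44093 + X(210, -19) = -44093 + (-19 + 210 - 118/210) = -44093 + (-19 + 210 - 118*1/210) = -44093 + (-19 + 210 - 59/105) = -44093 + 19996/105 = -4609769/105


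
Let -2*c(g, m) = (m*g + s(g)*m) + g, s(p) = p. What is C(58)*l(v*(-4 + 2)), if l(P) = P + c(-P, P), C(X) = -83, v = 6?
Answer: -10458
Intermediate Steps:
c(g, m) = -g/2 - g*m (c(g, m) = -((m*g + g*m) + g)/2 = -((g*m + g*m) + g)/2 = -(2*g*m + g)/2 = -(g + 2*g*m)/2 = -g/2 - g*m)
l(P) = P + P*(½ + P) (l(P) = P - (-P)*(½ + P) = P + P*(½ + P))
C(58)*l(v*(-4 + 2)) = -83*6*(-4 + 2)*(3 + 2*(6*(-4 + 2)))/2 = -83*6*(-2)*(3 + 2*(6*(-2)))/2 = -83*(-12)*(3 + 2*(-12))/2 = -83*(-12)*(3 - 24)/2 = -83*(-12)*(-21)/2 = -83*126 = -10458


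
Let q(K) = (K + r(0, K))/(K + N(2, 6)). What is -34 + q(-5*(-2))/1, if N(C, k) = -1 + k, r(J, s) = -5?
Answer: -101/3 ≈ -33.667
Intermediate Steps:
q(K) = (-5 + K)/(5 + K) (q(K) = (K - 5)/(K + (-1 + 6)) = (-5 + K)/(K + 5) = (-5 + K)/(5 + K))
-34 + q(-5*(-2))/1 = -34 + ((-5 - 5*(-2))/(5 - 5*(-2)))/1 = -34 + ((-5 + 10)/(5 + 10))*1 = -34 + (5/15)*1 = -34 + ((1/15)*5)*1 = -34 + (1/3)*1 = -34 + 1/3 = -101/3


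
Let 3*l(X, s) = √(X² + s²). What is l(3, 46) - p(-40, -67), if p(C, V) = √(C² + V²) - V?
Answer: -67 - √6089 + 5*√85/3 ≈ -129.67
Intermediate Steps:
l(X, s) = √(X² + s²)/3
l(3, 46) - p(-40, -67) = √(3² + 46²)/3 - (√((-40)² + (-67)²) - 1*(-67)) = √(9 + 2116)/3 - (√(1600 + 4489) + 67) = √2125/3 - (√6089 + 67) = (5*√85)/3 - (67 + √6089) = 5*√85/3 + (-67 - √6089) = -67 - √6089 + 5*√85/3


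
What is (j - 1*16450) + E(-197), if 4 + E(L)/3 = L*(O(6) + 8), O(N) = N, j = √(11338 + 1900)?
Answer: -24736 + √13238 ≈ -24621.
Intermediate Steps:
j = √13238 ≈ 115.06
E(L) = -12 + 42*L (E(L) = -12 + 3*(L*(6 + 8)) = -12 + 3*(L*14) = -12 + 3*(14*L) = -12 + 42*L)
(j - 1*16450) + E(-197) = (√13238 - 1*16450) + (-12 + 42*(-197)) = (√13238 - 16450) + (-12 - 8274) = (-16450 + √13238) - 8286 = -24736 + √13238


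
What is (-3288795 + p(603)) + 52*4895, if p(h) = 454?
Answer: -3033801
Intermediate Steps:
(-3288795 + p(603)) + 52*4895 = (-3288795 + 454) + 52*4895 = -3288341 + 254540 = -3033801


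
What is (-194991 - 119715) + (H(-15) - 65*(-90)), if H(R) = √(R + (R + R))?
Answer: -308856 + 3*I*√5 ≈ -3.0886e+5 + 6.7082*I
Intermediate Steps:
H(R) = √3*√R (H(R) = √(R + 2*R) = √(3*R) = √3*√R)
(-194991 - 119715) + (H(-15) - 65*(-90)) = (-194991 - 119715) + (√3*√(-15) - 65*(-90)) = -314706 + (√3*(I*√15) + 5850) = -314706 + (3*I*√5 + 5850) = -314706 + (5850 + 3*I*√5) = -308856 + 3*I*√5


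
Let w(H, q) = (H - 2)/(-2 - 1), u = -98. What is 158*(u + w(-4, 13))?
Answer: -15168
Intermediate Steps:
w(H, q) = 2/3 - H/3 (w(H, q) = (-2 + H)/(-3) = (-2 + H)*(-1/3) = 2/3 - H/3)
158*(u + w(-4, 13)) = 158*(-98 + (2/3 - 1/3*(-4))) = 158*(-98 + (2/3 + 4/3)) = 158*(-98 + 2) = 158*(-96) = -15168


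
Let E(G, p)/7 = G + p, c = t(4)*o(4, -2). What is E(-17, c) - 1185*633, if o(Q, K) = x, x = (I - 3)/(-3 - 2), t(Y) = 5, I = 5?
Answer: -750238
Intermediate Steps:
x = -⅖ (x = (5 - 3)/(-3 - 2) = 2/(-5) = 2*(-⅕) = -⅖ ≈ -0.40000)
o(Q, K) = -⅖
c = -2 (c = 5*(-⅖) = -2)
E(G, p) = 7*G + 7*p (E(G, p) = 7*(G + p) = 7*G + 7*p)
E(-17, c) - 1185*633 = (7*(-17) + 7*(-2)) - 1185*633 = (-119 - 14) - 750105 = -133 - 750105 = -750238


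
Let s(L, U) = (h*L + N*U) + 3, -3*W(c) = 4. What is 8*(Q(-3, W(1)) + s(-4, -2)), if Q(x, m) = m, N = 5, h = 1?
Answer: -296/3 ≈ -98.667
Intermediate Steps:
W(c) = -4/3 (W(c) = -⅓*4 = -4/3)
s(L, U) = 3 + L + 5*U (s(L, U) = (1*L + 5*U) + 3 = (L + 5*U) + 3 = 3 + L + 5*U)
8*(Q(-3, W(1)) + s(-4, -2)) = 8*(-4/3 + (3 - 4 + 5*(-2))) = 8*(-4/3 + (3 - 4 - 10)) = 8*(-4/3 - 11) = 8*(-37/3) = -296/3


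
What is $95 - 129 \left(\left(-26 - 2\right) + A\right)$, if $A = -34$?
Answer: $8093$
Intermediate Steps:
$95 - 129 \left(\left(-26 - 2\right) + A\right) = 95 - 129 \left(\left(-26 - 2\right) - 34\right) = 95 - 129 \left(-28 - 34\right) = 95 - -7998 = 95 + 7998 = 8093$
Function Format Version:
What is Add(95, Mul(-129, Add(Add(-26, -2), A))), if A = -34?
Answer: 8093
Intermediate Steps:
Add(95, Mul(-129, Add(Add(-26, -2), A))) = Add(95, Mul(-129, Add(Add(-26, -2), -34))) = Add(95, Mul(-129, Add(-28, -34))) = Add(95, Mul(-129, -62)) = Add(95, 7998) = 8093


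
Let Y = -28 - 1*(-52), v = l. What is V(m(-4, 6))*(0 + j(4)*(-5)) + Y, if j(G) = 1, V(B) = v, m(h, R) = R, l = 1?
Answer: 19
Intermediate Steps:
v = 1
V(B) = 1
Y = 24 (Y = -28 + 52 = 24)
V(m(-4, 6))*(0 + j(4)*(-5)) + Y = 1*(0 + 1*(-5)) + 24 = 1*(0 - 5) + 24 = 1*(-5) + 24 = -5 + 24 = 19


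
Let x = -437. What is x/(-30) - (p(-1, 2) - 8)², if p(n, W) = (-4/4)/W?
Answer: -3461/60 ≈ -57.683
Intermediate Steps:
p(n, W) = -1/W (p(n, W) = (-4*¼)/W = -1/W)
x/(-30) - (p(-1, 2) - 8)² = -437/(-30) - (-1/2 - 8)² = -437*(-1/30) - (-1*½ - 8)² = 437/30 - (-½ - 8)² = 437/30 - (-17/2)² = 437/30 - 1*289/4 = 437/30 - 289/4 = -3461/60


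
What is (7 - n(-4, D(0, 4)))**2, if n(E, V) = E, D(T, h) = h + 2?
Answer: 121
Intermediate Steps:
D(T, h) = 2 + h
(7 - n(-4, D(0, 4)))**2 = (7 - 1*(-4))**2 = (7 + 4)**2 = 11**2 = 121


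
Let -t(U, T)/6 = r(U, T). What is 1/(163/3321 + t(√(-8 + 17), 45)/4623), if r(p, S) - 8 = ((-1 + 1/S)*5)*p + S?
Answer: -222507/149 ≈ -1493.3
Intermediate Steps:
r(p, S) = 8 + S + p*(-5 + 5/S) (r(p, S) = 8 + (((-1 + 1/S)*5)*p + S) = 8 + ((-5 + 5/S)*p + S) = 8 + (p*(-5 + 5/S) + S) = 8 + (S + p*(-5 + 5/S)) = 8 + S + p*(-5 + 5/S))
t(U, T) = -48 - 6*T + 30*U - 30*U/T (t(U, T) = -6*(8 + T - 5*U + 5*U/T) = -48 - 6*T + 30*U - 30*U/T)
1/(163/3321 + t(√(-8 + 17), 45)/4623) = 1/(163/3321 + (-48 - 6*45 + 30*√(-8 + 17) - 30*√(-8 + 17)/45)/4623) = 1/(163*(1/3321) + (-48 - 270 + 30*√9 - 30*√9*1/45)*(1/4623)) = 1/(163/3321 + (-48 - 270 + 30*3 - 30*3*1/45)*(1/4623)) = 1/(163/3321 + (-48 - 270 + 90 - 2)*(1/4623)) = 1/(163/3321 - 230*1/4623) = 1/(163/3321 - 10/201) = 1/(-149/222507) = -222507/149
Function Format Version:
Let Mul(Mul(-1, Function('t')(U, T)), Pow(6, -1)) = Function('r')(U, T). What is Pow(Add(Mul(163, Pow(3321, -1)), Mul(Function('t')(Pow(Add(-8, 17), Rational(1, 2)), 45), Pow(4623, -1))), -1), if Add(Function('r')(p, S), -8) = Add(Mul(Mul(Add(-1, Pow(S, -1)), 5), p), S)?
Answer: Rational(-222507, 149) ≈ -1493.3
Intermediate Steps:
Function('r')(p, S) = Add(8, S, Mul(p, Add(-5, Mul(5, Pow(S, -1))))) (Function('r')(p, S) = Add(8, Add(Mul(Mul(Add(-1, Pow(S, -1)), 5), p), S)) = Add(8, Add(Mul(Add(-5, Mul(5, Pow(S, -1))), p), S)) = Add(8, Add(Mul(p, Add(-5, Mul(5, Pow(S, -1)))), S)) = Add(8, Add(S, Mul(p, Add(-5, Mul(5, Pow(S, -1)))))) = Add(8, S, Mul(p, Add(-5, Mul(5, Pow(S, -1))))))
Function('t')(U, T) = Add(-48, Mul(-6, T), Mul(30, U), Mul(-30, U, Pow(T, -1))) (Function('t')(U, T) = Mul(-6, Add(8, T, Mul(-5, U), Mul(5, U, Pow(T, -1)))) = Add(-48, Mul(-6, T), Mul(30, U), Mul(-30, U, Pow(T, -1))))
Pow(Add(Mul(163, Pow(3321, -1)), Mul(Function('t')(Pow(Add(-8, 17), Rational(1, 2)), 45), Pow(4623, -1))), -1) = Pow(Add(Mul(163, Pow(3321, -1)), Mul(Add(-48, Mul(-6, 45), Mul(30, Pow(Add(-8, 17), Rational(1, 2))), Mul(-30, Pow(Add(-8, 17), Rational(1, 2)), Pow(45, -1))), Pow(4623, -1))), -1) = Pow(Add(Mul(163, Rational(1, 3321)), Mul(Add(-48, -270, Mul(30, Pow(9, Rational(1, 2))), Mul(-30, Pow(9, Rational(1, 2)), Rational(1, 45))), Rational(1, 4623))), -1) = Pow(Add(Rational(163, 3321), Mul(Add(-48, -270, Mul(30, 3), Mul(-30, 3, Rational(1, 45))), Rational(1, 4623))), -1) = Pow(Add(Rational(163, 3321), Mul(Add(-48, -270, 90, -2), Rational(1, 4623))), -1) = Pow(Add(Rational(163, 3321), Mul(-230, Rational(1, 4623))), -1) = Pow(Add(Rational(163, 3321), Rational(-10, 201)), -1) = Pow(Rational(-149, 222507), -1) = Rational(-222507, 149)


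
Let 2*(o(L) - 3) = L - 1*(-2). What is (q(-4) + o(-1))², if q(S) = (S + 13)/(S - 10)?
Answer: 400/49 ≈ 8.1633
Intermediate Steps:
q(S) = (13 + S)/(-10 + S)
o(L) = 4 + L/2 (o(L) = 3 + (L - 1*(-2))/2 = 3 + (L + 2)/2 = 3 + (2 + L)/2 = 3 + (1 + L/2) = 4 + L/2)
(q(-4) + o(-1))² = ((13 - 4)/(-10 - 4) + (4 + (½)*(-1)))² = (9/(-14) + (4 - ½))² = (-1/14*9 + 7/2)² = (-9/14 + 7/2)² = (20/7)² = 400/49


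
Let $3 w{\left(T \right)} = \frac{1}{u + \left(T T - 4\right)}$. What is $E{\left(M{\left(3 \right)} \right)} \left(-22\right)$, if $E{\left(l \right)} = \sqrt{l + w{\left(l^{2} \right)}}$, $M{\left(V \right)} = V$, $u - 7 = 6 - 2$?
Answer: $- \frac{\sqrt{52338}}{6} \approx -38.129$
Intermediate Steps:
$u = 11$ ($u = 7 + \left(6 - 2\right) = 7 + 4 = 11$)
$w{\left(T \right)} = \frac{1}{3 \left(7 + T^{2}\right)}$ ($w{\left(T \right)} = \frac{1}{3 \left(11 + \left(T T - 4\right)\right)} = \frac{1}{3 \left(11 + \left(T^{2} - 4\right)\right)} = \frac{1}{3 \left(11 + \left(-4 + T^{2}\right)\right)} = \frac{1}{3 \left(7 + T^{2}\right)}$)
$E{\left(l \right)} = \sqrt{l + \frac{1}{3 \left(7 + l^{4}\right)}}$ ($E{\left(l \right)} = \sqrt{l + \frac{1}{3 \left(7 + \left(l^{2}\right)^{2}\right)}} = \sqrt{l + \frac{1}{3 \left(7 + l^{4}\right)}}$)
$E{\left(M{\left(3 \right)} \right)} \left(-22\right) = \frac{\sqrt{3} \sqrt{\frac{1}{7 + 3^{4}} + 3 \cdot 3}}{3} \left(-22\right) = \frac{\sqrt{3} \sqrt{\frac{1}{7 + 81} + 9}}{3} \left(-22\right) = \frac{\sqrt{3} \sqrt{\frac{1}{88} + 9}}{3} \left(-22\right) = \frac{\sqrt{3} \sqrt{\frac{793}{88}}}{3} \left(-22\right) = \frac{\sqrt{3} \frac{\sqrt{17446}}{44}}{3} \left(-22\right) = \frac{\sqrt{52338}}{132} \left(-22\right) = - \frac{\sqrt{52338}}{6}$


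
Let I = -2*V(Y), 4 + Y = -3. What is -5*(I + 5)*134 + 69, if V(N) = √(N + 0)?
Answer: -3281 + 1340*I*√7 ≈ -3281.0 + 3545.3*I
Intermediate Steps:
Y = -7 (Y = -4 - 3 = -7)
V(N) = √N
I = -2*I*√7 ≈ -5.2915*I
-5*(I + 5)*134 + 69 = -5*(-2*I*√7 + 5)*134 + 69 = -5*(5 - 2*I*√7)*134 + 69 = (-25 + 10*I*√7)*134 + 69 = (-3350 + 1340*I*√7) + 69 = -3281 + 1340*I*√7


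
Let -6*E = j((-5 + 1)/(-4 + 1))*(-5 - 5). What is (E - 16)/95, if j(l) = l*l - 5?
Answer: -577/2565 ≈ -0.22495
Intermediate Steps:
j(l) = -5 + l² (j(l) = l² - 5 = -5 + l²)
E = -145/27 (E = -(-5 + ((-5 + 1)/(-4 + 1))²)*(-5 - 5)/6 = -(-5 + (-4/(-3))²)*(-10)/6 = -(-5 + (-4*(-⅓))²)*(-10)/6 = -(-5 + (4/3)²)*(-10)/6 = -(-5 + 16/9)*(-10)/6 = -(-29)*(-10)/54 = -⅙*290/9 = -145/27 ≈ -5.3704)
(E - 16)/95 = (-145/27 - 16)/95 = (1/95)*(-577/27) = -577/2565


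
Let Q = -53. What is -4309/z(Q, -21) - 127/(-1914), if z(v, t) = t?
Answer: 916677/4466 ≈ 205.26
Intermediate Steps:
-4309/z(Q, -21) - 127/(-1914) = -4309/(-21) - 127/(-1914) = -4309*(-1/21) - 127*(-1/1914) = 4309/21 + 127/1914 = 916677/4466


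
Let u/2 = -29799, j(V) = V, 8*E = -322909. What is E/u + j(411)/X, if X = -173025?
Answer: 6186152389/9166172400 ≈ 0.67489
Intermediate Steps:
E = -322909/8 (E = (⅛)*(-322909) = -322909/8 ≈ -40364.)
u = -59598 (u = 2*(-29799) = -59598)
E/u + j(411)/X = -322909/8/(-59598) + 411/(-173025) = -322909/8*(-1/59598) + 411*(-1/173025) = 322909/476784 - 137/57675 = 6186152389/9166172400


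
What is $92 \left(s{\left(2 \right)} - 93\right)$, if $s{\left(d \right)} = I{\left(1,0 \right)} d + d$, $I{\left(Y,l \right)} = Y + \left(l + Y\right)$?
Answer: $-8004$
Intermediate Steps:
$I{\left(Y,l \right)} = l + 2 Y$ ($I{\left(Y,l \right)} = Y + \left(Y + l\right) = l + 2 Y$)
$s{\left(d \right)} = 3 d$ ($s{\left(d \right)} = \left(0 + 2 \cdot 1\right) d + d = \left(0 + 2\right) d + d = 2 d + d = 3 d$)
$92 \left(s{\left(2 \right)} - 93\right) = 92 \left(3 \cdot 2 - 93\right) = 92 \left(6 - 93\right) = 92 \left(-87\right) = -8004$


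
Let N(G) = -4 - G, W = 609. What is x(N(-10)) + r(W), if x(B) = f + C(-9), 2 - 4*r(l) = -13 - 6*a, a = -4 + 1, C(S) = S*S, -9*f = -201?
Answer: 1231/12 ≈ 102.58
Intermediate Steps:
f = 67/3 (f = -1/9*(-201) = 67/3 ≈ 22.333)
C(S) = S**2
a = -3
r(l) = -3/4 (r(l) = 1/2 - (-13 - 6*(-3))/4 = 1/2 - (-13 + 18)/4 = 1/2 - 1/4*5 = 1/2 - 5/4 = -3/4)
x(B) = 310/3 (x(B) = 67/3 + (-9)**2 = 67/3 + 81 = 310/3)
x(N(-10)) + r(W) = 310/3 - 3/4 = 1231/12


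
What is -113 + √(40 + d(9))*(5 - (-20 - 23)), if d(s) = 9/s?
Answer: -113 + 48*√41 ≈ 194.35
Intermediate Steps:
-113 + √(40 + d(9))*(5 - (-20 - 23)) = -113 + √(40 + 9/9)*(5 - (-20 - 23)) = -113 + √(40 + 9*(⅑))*(5 - 1*(-43)) = -113 + √(40 + 1)*(5 + 43) = -113 + √41*48 = -113 + 48*√41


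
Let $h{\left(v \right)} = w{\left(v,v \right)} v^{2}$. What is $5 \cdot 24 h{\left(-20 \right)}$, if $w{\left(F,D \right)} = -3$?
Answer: $-144000$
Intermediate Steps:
$h{\left(v \right)} = - 3 v^{2}$
$5 \cdot 24 h{\left(-20 \right)} = 5 \cdot 24 \left(- 3 \left(-20\right)^{2}\right) = 120 \left(\left(-3\right) 400\right) = 120 \left(-1200\right) = -144000$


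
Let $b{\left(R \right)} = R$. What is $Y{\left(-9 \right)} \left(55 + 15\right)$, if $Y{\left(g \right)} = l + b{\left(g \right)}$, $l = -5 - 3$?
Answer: $-1190$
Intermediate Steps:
$l = -8$ ($l = -5 - 3 = -8$)
$Y{\left(g \right)} = -8 + g$
$Y{\left(-9 \right)} \left(55 + 15\right) = \left(-8 - 9\right) \left(55 + 15\right) = \left(-17\right) 70 = -1190$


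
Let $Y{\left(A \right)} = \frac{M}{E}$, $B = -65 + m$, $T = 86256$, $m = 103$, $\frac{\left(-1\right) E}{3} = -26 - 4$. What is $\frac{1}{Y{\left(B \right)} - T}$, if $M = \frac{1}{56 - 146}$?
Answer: $- \frac{8100}{698673601} \approx -1.1593 \cdot 10^{-5}$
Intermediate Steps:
$E = 90$ ($E = - 3 \left(-26 - 4\right) = \left(-3\right) \left(-30\right) = 90$)
$M = - \frac{1}{90}$ ($M = \frac{1}{-90} = - \frac{1}{90} \approx -0.011111$)
$B = 38$ ($B = -65 + 103 = 38$)
$Y{\left(A \right)} = - \frac{1}{8100}$ ($Y{\left(A \right)} = - \frac{1}{90 \cdot 90} = \left(- \frac{1}{90}\right) \frac{1}{90} = - \frac{1}{8100}$)
$\frac{1}{Y{\left(B \right)} - T} = \frac{1}{- \frac{1}{8100} - 86256} = \frac{1}{- \frac{698673601}{8100}} = - \frac{8100}{698673601}$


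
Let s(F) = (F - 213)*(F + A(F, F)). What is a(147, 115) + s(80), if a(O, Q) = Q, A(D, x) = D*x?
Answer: -861725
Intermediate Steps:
s(F) = (-213 + F)*(F + F²) (s(F) = (F - 213)*(F + F*F) = (-213 + F)*(F + F²))
a(147, 115) + s(80) = 115 + 80*(-213 + 80² - 212*80) = 115 + 80*(-213 + 6400 - 16960) = 115 + 80*(-10773) = 115 - 861840 = -861725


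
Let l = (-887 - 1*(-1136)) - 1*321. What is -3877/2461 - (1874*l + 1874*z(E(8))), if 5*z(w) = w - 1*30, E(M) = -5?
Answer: 364337329/2461 ≈ 1.4804e+5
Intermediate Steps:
z(w) = -6 + w/5 (z(w) = (w - 1*30)/5 = (w - 30)/5 = (-30 + w)/5 = -6 + w/5)
l = -72 (l = (-887 + 1136) - 321 = 249 - 321 = -72)
-3877/2461 - (1874*l + 1874*z(E(8))) = -3877/2461 - (-146172 - 1874) = -3877*1/2461 - 1874/(1/(-72 + (-6 - 1))) = -3877/2461 - 1874/(1/(-72 - 7)) = -3877/2461 - 1874/(1/(-79)) = -3877/2461 - 1874/(-1/79) = -3877/2461 - 1874*(-79) = -3877/2461 + 148046 = 364337329/2461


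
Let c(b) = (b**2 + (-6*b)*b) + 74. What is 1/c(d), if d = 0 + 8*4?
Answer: -1/5046 ≈ -0.00019818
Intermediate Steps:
d = 32 (d = 0 + 32 = 32)
c(b) = 74 - 5*b**2 (c(b) = (b**2 - 6*b**2) + 74 = -5*b**2 + 74 = 74 - 5*b**2)
1/c(d) = 1/(74 - 5*32**2) = 1/(74 - 5*1024) = 1/(74 - 5120) = 1/(-5046) = -1/5046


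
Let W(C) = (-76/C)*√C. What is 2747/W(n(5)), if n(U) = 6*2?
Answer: -2747*√3/38 ≈ -125.21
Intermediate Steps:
n(U) = 12
W(C) = -76/√C
2747/W(n(5)) = 2747/((-38*√3/3)) = 2747*(-√3/38) = -2747*√3/38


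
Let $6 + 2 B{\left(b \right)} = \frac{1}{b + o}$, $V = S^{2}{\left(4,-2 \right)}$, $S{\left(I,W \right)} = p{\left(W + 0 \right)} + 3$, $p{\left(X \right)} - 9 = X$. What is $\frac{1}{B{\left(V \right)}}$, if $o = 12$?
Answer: $- \frac{224}{671} \approx -0.33383$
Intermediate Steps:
$p{\left(X \right)} = 9 + X$
$S{\left(I,W \right)} = 12 + W$ ($S{\left(I,W \right)} = \left(9 + \left(W + 0\right)\right) + 3 = \left(9 + W\right) + 3 = 12 + W$)
$V = 100$ ($V = \left(12 - 2\right)^{2} = 10^{2} = 100$)
$B{\left(b \right)} = -3 + \frac{1}{2 \left(12 + b\right)}$ ($B{\left(b \right)} = -3 + \frac{1}{2 \left(b + 12\right)} = -3 + \frac{1}{2 \left(12 + b\right)}$)
$\frac{1}{B{\left(V \right)}} = \frac{1}{\frac{1}{2} \frac{1}{12 + 100} \left(-71 - 600\right)} = \frac{1}{\frac{1}{2} \cdot \frac{1}{112} \left(-71 - 600\right)} = \frac{1}{\frac{1}{2} \cdot \frac{1}{112} \left(-671\right)} = \frac{1}{- \frac{671}{224}} = - \frac{224}{671}$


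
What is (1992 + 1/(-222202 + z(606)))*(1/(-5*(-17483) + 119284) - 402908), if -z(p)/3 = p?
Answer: -37163823788807776749/46304709980 ≈ -8.0259e+8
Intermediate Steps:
z(p) = -3*p
(1992 + 1/(-222202 + z(606)))*(1/(-5*(-17483) + 119284) - 402908) = (1992 + 1/(-222202 - 3*606))*(1/(-5*(-17483) + 119284) - 402908) = (1992 + 1/(-222202 - 1818))*(1/(87415 + 119284) - 402908) = (1992 + 1/(-224020))*(1/206699 - 402908) = (1992 - 1/224020)*(1/206699 - 402908) = (446247839/224020)*(-83280680691/206699) = -37163823788807776749/46304709980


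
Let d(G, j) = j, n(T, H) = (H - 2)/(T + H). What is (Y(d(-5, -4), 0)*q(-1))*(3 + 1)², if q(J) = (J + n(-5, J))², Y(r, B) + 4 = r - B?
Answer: -32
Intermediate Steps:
n(T, H) = (-2 + H)/(H + T)
Y(r, B) = -4 + r - B (Y(r, B) = -4 + (r - B) = -4 + r - B)
q(J) = (J + (-2 + J)/(-5 + J))² (q(J) = (J + (-2 + J)/(J - 5))² = (J + (-2 + J)/(-5 + J))²)
(Y(d(-5, -4), 0)*q(-1))*(3 + 1)² = ((-4 - 4 - 1*0)*((-2 - 1 - (-5 - 1))²/(-5 - 1)²))*(3 + 1)² = ((-4 - 4 + 0)*((-2 - 1 - 1*(-6))²/(-6)²))*4² = -2*(-2 - 1 + 6)²/9*16 = -2*3²/9*16 = -2*9/9*16 = -8*¼*16 = -2*16 = -32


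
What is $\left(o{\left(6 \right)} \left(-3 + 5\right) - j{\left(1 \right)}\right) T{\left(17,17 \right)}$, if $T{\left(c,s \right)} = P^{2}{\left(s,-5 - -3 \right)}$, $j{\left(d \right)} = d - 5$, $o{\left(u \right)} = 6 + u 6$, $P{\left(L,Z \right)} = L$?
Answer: $25432$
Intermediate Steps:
$o{\left(u \right)} = 6 + 6 u$
$j{\left(d \right)} = -5 + d$
$T{\left(c,s \right)} = s^{2}$
$\left(o{\left(6 \right)} \left(-3 + 5\right) - j{\left(1 \right)}\right) T{\left(17,17 \right)} = \left(\left(6 + 6 \cdot 6\right) \left(-3 + 5\right) - \left(-5 + 1\right)\right) 17^{2} = \left(\left(6 + 36\right) 2 - -4\right) 289 = \left(42 \cdot 2 + 4\right) 289 = \left(84 + 4\right) 289 = 88 \cdot 289 = 25432$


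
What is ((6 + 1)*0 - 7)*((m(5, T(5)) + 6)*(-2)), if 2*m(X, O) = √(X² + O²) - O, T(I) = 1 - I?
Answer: 112 + 7*√41 ≈ 156.82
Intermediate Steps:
m(X, O) = √(O² + X²)/2 - O/2 (m(X, O) = (√(X² + O²) - O)/2 = (√(O² + X²) - O)/2 = √(O² + X²)/2 - O/2)
((6 + 1)*0 - 7)*((m(5, T(5)) + 6)*(-2)) = ((6 + 1)*0 - 7)*(((√((1 - 1*5)² + 5²)/2 - (1 - 1*5)/2) + 6)*(-2)) = (7*0 - 7)*(((√((1 - 5)² + 25)/2 - (1 - 5)/2) + 6)*(-2)) = (0 - 7)*(((√((-4)² + 25)/2 - ½*(-4)) + 6)*(-2)) = -7*((√(16 + 25)/2 + 2) + 6)*(-2) = -7*((√41/2 + 2) + 6)*(-2) = -7*((2 + √41/2) + 6)*(-2) = -7*(8 + √41/2)*(-2) = -7*(-16 - √41) = 112 + 7*√41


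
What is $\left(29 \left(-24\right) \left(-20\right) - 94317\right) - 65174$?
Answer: $-145571$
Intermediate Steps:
$\left(29 \left(-24\right) \left(-20\right) - 94317\right) - 65174 = \left(\left(-696\right) \left(-20\right) - 94317\right) - 65174 = \left(13920 - 94317\right) - 65174 = -80397 - 65174 = -145571$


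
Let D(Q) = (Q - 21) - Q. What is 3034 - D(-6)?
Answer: 3055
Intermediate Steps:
D(Q) = -21 (D(Q) = (-21 + Q) - Q = -21)
3034 - D(-6) = 3034 - 1*(-21) = 3034 + 21 = 3055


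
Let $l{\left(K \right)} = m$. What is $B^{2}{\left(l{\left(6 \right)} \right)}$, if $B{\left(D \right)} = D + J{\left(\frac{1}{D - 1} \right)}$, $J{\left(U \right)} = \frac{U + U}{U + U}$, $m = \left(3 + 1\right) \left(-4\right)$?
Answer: $225$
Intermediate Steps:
$m = -16$ ($m = 4 \left(-4\right) = -16$)
$l{\left(K \right)} = -16$
$J{\left(U \right)} = 1$ ($J{\left(U \right)} = \frac{2 U}{2 U} = 2 U \frac{1}{2 U} = 1$)
$B{\left(D \right)} = 1 + D$ ($B{\left(D \right)} = D + 1 = 1 + D$)
$B^{2}{\left(l{\left(6 \right)} \right)} = \left(1 - 16\right)^{2} = \left(-15\right)^{2} = 225$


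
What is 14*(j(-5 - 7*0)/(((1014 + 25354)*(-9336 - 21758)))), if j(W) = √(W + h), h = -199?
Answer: -I*√51/29281664 ≈ -2.4389e-7*I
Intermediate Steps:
j(W) = √(-199 + W) (j(W) = √(W - 199) = √(-199 + W))
14*(j(-5 - 7*0)/(((1014 + 25354)*(-9336 - 21758)))) = 14*(√(-199 + (-5 - 7*0))/(((1014 + 25354)*(-9336 - 21758)))) = 14*(√(-199 + (-5 + 0))/((26368*(-31094)))) = 14*(√(-199 - 5)/(-819886592)) = 14*(√(-204)*(-1/819886592)) = 14*((2*I*√51)*(-1/819886592)) = 14*(-I*√51/409943296) = -I*√51/29281664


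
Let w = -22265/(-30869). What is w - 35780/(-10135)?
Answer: 266029719/62571463 ≈ 4.2516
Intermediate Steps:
w = 22265/30869 (w = -22265*(-1/30869) = 22265/30869 ≈ 0.72127)
w - 35780/(-10135) = 22265/30869 - 35780/(-10135) = 22265/30869 - 35780*(-1/10135) = 22265/30869 + 7156/2027 = 266029719/62571463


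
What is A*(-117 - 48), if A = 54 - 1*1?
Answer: -8745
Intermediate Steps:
A = 53 (A = 54 - 1 = 53)
A*(-117 - 48) = 53*(-117 - 48) = 53*(-165) = -8745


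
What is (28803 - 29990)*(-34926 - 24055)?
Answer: 70010447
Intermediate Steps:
(28803 - 29990)*(-34926 - 24055) = -1187*(-58981) = 70010447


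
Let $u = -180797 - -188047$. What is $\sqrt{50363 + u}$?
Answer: $\sqrt{57613} \approx 240.03$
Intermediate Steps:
$u = 7250$ ($u = -180797 + 188047 = 7250$)
$\sqrt{50363 + u} = \sqrt{50363 + 7250} = \sqrt{57613}$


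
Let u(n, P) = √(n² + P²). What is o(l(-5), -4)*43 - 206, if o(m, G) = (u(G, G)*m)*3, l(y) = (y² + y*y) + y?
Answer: -206 + 23220*√2 ≈ 32632.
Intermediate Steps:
l(y) = y + 2*y² (l(y) = (y² + y²) + y = 2*y² + y = y + 2*y²)
u(n, P) = √(P² + n²)
o(m, G) = 3*m*√2*√(G²) (o(m, G) = (√(G² + G²)*m)*3 = (√(2*G²)*m)*3 = ((√2*√(G²))*m)*3 = (m*√2*√(G²))*3 = 3*m*√2*√(G²))
o(l(-5), -4)*43 - 206 = (3*(-5*(1 + 2*(-5)))*√2*√((-4)²))*43 - 206 = (3*(-5*(1 - 10))*√2*√16)*43 - 206 = (3*(-5*(-9))*√2*4)*43 - 206 = (3*45*√2*4)*43 - 206 = (540*√2)*43 - 206 = 23220*√2 - 206 = -206 + 23220*√2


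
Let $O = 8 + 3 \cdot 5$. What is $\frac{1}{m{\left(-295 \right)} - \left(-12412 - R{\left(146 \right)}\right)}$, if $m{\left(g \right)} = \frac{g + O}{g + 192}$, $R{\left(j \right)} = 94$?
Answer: $\frac{103}{1288390} \approx 7.9945 \cdot 10^{-5}$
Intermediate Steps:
$O = 23$ ($O = 8 + 15 = 23$)
$m{\left(g \right)} = \frac{23 + g}{192 + g}$ ($m{\left(g \right)} = \frac{g + 23}{g + 192} = \frac{23 + g}{192 + g}$)
$\frac{1}{m{\left(-295 \right)} - \left(-12412 - R{\left(146 \right)}\right)} = \frac{1}{\frac{23 - 295}{192 - 295} + \left(\left(94 + 12862\right) - 450\right)} = \frac{1}{\frac{1}{-103} \left(-272\right) + \left(12956 - 450\right)} = \frac{1}{\left(- \frac{1}{103}\right) \left(-272\right) + 12506} = \frac{1}{\frac{272}{103} + 12506} = \frac{1}{\frac{1288390}{103}} = \frac{103}{1288390}$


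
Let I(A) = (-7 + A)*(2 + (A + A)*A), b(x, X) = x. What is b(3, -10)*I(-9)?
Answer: -7872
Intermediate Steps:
I(A) = (-7 + A)*(2 + 2*A²) (I(A) = (-7 + A)*(2 + (2*A)*A) = (-7 + A)*(2 + 2*A²))
b(3, -10)*I(-9) = 3*(-14 - 14*(-9)² + 2*(-9) + 2*(-9)³) = 3*(-14 - 14*81 - 18 + 2*(-729)) = 3*(-14 - 1134 - 18 - 1458) = 3*(-2624) = -7872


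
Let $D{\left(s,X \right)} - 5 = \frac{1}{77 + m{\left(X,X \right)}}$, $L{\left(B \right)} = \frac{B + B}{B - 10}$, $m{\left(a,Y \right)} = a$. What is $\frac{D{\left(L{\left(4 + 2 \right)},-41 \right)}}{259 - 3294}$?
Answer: $- \frac{181}{109260} \approx -0.0016566$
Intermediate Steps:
$L{\left(B \right)} = \frac{2 B}{-10 + B}$
$D{\left(s,X \right)} = 5 + \frac{1}{77 + X}$
$\frac{D{\left(L{\left(4 + 2 \right)},-41 \right)}}{259 - 3294} = \frac{\frac{1}{77 - 41} \left(386 + 5 \left(-41\right)\right)}{259 - 3294} = \frac{\frac{1}{36} \left(386 - 205\right)}{259 - 3294} = \frac{\frac{1}{36} \cdot 181}{-3035} = \frac{181}{36} \left(- \frac{1}{3035}\right) = - \frac{181}{109260}$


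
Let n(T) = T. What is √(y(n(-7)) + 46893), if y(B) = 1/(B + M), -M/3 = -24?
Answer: √198122990/65 ≈ 216.55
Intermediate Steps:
M = 72 (M = -3*(-24) = 72)
y(B) = 1/(72 + B) (y(B) = 1/(B + 72) = 1/(72 + B))
√(y(n(-7)) + 46893) = √(1/(72 - 7) + 46893) = √(1/65 + 46893) = √(3048046/65) = √198122990/65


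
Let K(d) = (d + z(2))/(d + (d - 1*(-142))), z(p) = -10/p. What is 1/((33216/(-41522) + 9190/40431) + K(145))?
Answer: -30217967676/7511780593 ≈ -4.0227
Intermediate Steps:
K(d) = (-5 + d)/(142 + 2*d) (K(d) = (d - 10/2)/(d + (d - 1*(-142))) = (d - 10*½)/(d + (d + 142)) = (d - 5)/(d + (142 + d)) = (-5 + d)/(142 + 2*d))
1/((33216/(-41522) + 9190/40431) + K(145)) = 1/((33216/(-41522) + 9190/40431) + (-5 + 145)/(2*(71 + 145))) = 1/((33216*(-1/41522) + 9190*(1/40431)) + (½)*140/216) = 1/((-16608/20761 + 9190/40431) + (½)*(1/216)*140) = 1/(-480684458/839387991 + 35/108) = 1/(-7511780593/30217967676) = -30217967676/7511780593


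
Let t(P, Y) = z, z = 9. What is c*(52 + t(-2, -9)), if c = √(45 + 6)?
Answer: 61*√51 ≈ 435.63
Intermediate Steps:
t(P, Y) = 9
c = √51 ≈ 7.1414
c*(52 + t(-2, -9)) = √51*(52 + 9) = √51*61 = 61*√51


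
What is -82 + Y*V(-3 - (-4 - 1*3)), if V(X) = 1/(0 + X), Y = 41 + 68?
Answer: -219/4 ≈ -54.750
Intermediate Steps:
Y = 109
V(X) = 1/X
-82 + Y*V(-3 - (-4 - 1*3)) = -82 + 109/(-3 - (-4 - 1*3)) = -82 + 109/(-3 - (-4 - 3)) = -82 + 109/(-3 - 1*(-7)) = -82 + 109/(-3 + 7) = -82 + 109/4 = -219/4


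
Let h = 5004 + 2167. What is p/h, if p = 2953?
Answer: 2953/7171 ≈ 0.41180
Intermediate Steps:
h = 7171
p/h = 2953/7171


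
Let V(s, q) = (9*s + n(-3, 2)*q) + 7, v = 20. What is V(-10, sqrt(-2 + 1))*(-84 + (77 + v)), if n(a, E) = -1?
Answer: -1079 - 13*I ≈ -1079.0 - 13.0*I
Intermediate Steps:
V(s, q) = 7 - q + 9*s (V(s, q) = (9*s - q) + 7 = (-q + 9*s) + 7 = 7 - q + 9*s)
V(-10, sqrt(-2 + 1))*(-84 + (77 + v)) = (7 - sqrt(-2 + 1) + 9*(-10))*(-84 + (77 + 20)) = (7 - sqrt(-1) - 90)*(-84 + 97) = (7 - I - 90)*13 = (-83 - I)*13 = -1079 - 13*I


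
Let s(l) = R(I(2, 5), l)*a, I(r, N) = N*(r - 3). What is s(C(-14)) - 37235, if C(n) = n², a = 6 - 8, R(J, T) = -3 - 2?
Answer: -37225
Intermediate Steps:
I(r, N) = N*(-3 + r)
R(J, T) = -5
a = -2
s(l) = 10 (s(l) = -5*(-2) = 10)
s(C(-14)) - 37235 = 10 - 37235 = -37225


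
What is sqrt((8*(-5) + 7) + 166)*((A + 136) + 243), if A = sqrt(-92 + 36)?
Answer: sqrt(133)*(379 + 2*I*sqrt(14)) ≈ 4370.8 + 86.302*I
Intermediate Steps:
A = 2*I*sqrt(14) (A = sqrt(-56) = 2*I*sqrt(14) ≈ 7.4833*I)
sqrt((8*(-5) + 7) + 166)*((A + 136) + 243) = sqrt((8*(-5) + 7) + 166)*((2*I*sqrt(14) + 136) + 243) = sqrt((-40 + 7) + 166)*((136 + 2*I*sqrt(14)) + 243) = sqrt(-33 + 166)*(379 + 2*I*sqrt(14)) = sqrt(133)*(379 + 2*I*sqrt(14))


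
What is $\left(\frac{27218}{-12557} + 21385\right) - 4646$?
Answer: $\frac{210164405}{12557} \approx 16737.0$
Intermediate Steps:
$\left(\frac{27218}{-12557} + 21385\right) - 4646 = \left(27218 \left(- \frac{1}{12557}\right) + 21385\right) - 4646 = \left(- \frac{27218}{12557} + 21385\right) - 4646 = \frac{268504227}{12557} - 4646 = \frac{210164405}{12557}$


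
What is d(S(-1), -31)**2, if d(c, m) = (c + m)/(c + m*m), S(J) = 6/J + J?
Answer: 361/227529 ≈ 0.0015866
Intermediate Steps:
S(J) = J + 6/J
d(c, m) = (c + m)/(c + m**2)
d(S(-1), -31)**2 = (((-1 + 6/(-1)) - 31)/((-1 + 6/(-1)) + (-31)**2))**2 = (((-1 + 6*(-1)) - 31)/((-1 + 6*(-1)) + 961))**2 = (((-1 - 6) - 31)/((-1 - 6) + 961))**2 = ((-7 - 31)/(-7 + 961))**2 = (-38/954)**2 = ((1/954)*(-38))**2 = (-19/477)**2 = 361/227529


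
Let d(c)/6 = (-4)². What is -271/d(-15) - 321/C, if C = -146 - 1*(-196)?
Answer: -22183/2400 ≈ -9.2429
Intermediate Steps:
d(c) = 96 (d(c) = 6*(-4)² = 6*16 = 96)
C = 50 (C = -146 + 196 = 50)
-271/d(-15) - 321/C = -271/96 - 321/50 = -22183/2400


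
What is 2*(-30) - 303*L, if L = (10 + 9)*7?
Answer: -40359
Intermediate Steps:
L = 133 (L = 19*7 = 133)
2*(-30) - 303*L = 2*(-30) - 303*133 = -60 - 40299 = -40359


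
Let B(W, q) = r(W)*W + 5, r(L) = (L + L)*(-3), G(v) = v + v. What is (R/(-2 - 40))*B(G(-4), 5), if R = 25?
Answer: 9475/42 ≈ 225.60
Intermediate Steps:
G(v) = 2*v
r(L) = -6*L (r(L) = (2*L)*(-3) = -6*L)
B(W, q) = 5 - 6*W² (B(W, q) = (-6*W)*W + 5 = -6*W² + 5 = 5 - 6*W²)
(R/(-2 - 40))*B(G(-4), 5) = (25/(-2 - 40))*(5 - 6*(2*(-4))²) = (25/(-42))*(5 - 6*(-8)²) = (25*(-1/42))*(5 - 6*64) = -25*(5 - 384)/42 = -25/42*(-379) = 9475/42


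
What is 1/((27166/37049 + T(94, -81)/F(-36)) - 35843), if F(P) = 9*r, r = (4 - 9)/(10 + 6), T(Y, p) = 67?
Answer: -1667205/59796122873 ≈ -2.7881e-5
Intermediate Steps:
r = -5/16 ≈ -0.31250
F(P) = -45/16 (F(P) = 9*(-5/16) = -45/16)
1/((27166/37049 + T(94, -81)/F(-36)) - 35843) = 1/((27166/37049 + 67/(-45/16)) - 35843) = 1/((27166*(1/37049) + 67*(-16/45)) - 35843) = 1/((27166/37049 - 1072/45) - 35843) = 1/(-38494058/1667205 - 35843) = 1/(-59796122873/1667205) = -1667205/59796122873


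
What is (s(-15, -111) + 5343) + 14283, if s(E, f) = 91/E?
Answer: 294299/15 ≈ 19620.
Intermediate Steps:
(s(-15, -111) + 5343) + 14283 = (91/(-15) + 5343) + 14283 = (91*(-1/15) + 5343) + 14283 = (-91/15 + 5343) + 14283 = 80054/15 + 14283 = 294299/15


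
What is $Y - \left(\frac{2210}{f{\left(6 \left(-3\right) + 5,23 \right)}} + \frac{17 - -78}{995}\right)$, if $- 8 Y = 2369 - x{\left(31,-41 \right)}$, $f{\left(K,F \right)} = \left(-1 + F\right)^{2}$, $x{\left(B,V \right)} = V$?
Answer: $- \frac{29464181}{96316} \approx -305.91$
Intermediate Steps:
$Y = - \frac{1205}{4}$ ($Y = - \frac{2369 - -41}{8} = - \frac{2369 + 41}{8} = \left(- \frac{1}{8}\right) 2410 = - \frac{1205}{4} \approx -301.25$)
$Y - \left(\frac{2210}{f{\left(6 \left(-3\right) + 5,23 \right)}} + \frac{17 - -78}{995}\right) = - \frac{1205}{4} - \left(\frac{2210}{\left(-1 + 23\right)^{2}} + \frac{17 - -78}{995}\right) = - \frac{1205}{4} - \left(\frac{2210}{22^{2}} + \left(17 + 78\right) \frac{1}{995}\right) = - \frac{1205}{4} - \left(\frac{2210}{484} + 95 \cdot \frac{1}{995}\right) = - \frac{1205}{4} - \left(2210 \cdot \frac{1}{484} + \frac{19}{199}\right) = - \frac{1205}{4} - \left(\frac{1105}{242} + \frac{19}{199}\right) = - \frac{1205}{4} - \frac{224493}{48158} = - \frac{29464181}{96316}$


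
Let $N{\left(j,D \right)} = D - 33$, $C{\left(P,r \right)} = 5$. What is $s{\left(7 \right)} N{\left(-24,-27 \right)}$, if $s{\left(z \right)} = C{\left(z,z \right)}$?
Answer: $-300$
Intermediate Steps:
$s{\left(z \right)} = 5$
$N{\left(j,D \right)} = -33 + D$
$s{\left(7 \right)} N{\left(-24,-27 \right)} = 5 \left(-33 - 27\right) = 5 \left(-60\right) = -300$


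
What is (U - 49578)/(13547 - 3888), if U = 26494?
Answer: -23084/9659 ≈ -2.3899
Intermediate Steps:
(U - 49578)/(13547 - 3888) = (26494 - 49578)/(13547 - 3888) = -23084/9659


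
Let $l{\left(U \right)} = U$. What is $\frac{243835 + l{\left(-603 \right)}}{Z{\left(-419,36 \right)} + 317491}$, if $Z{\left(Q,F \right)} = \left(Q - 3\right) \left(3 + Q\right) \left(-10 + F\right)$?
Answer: $\frac{243232}{4881843} \approx 0.049824$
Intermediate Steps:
$Z{\left(Q,F \right)} = \left(-10 + F\right) \left(-3 + Q\right) \left(3 + Q\right)$ ($Z{\left(Q,F \right)} = \left(-3 + Q\right) \left(3 + Q\right) \left(-10 + F\right) = \left(-10 + F\right) \left(-3 + Q\right) \left(3 + Q\right)$)
$\frac{243835 + l{\left(-603 \right)}}{Z{\left(-419,36 \right)} + 317491} = \frac{243835 - 603}{\left(90 - 10 \left(-419\right)^{2} - 324 + 36 \left(-419\right)^{2}\right) + 317491} = \frac{243232}{\left(90 - 1755610 - 324 + 36 \cdot 175561\right) + 317491} = \frac{243232}{\left(90 - 1755610 - 324 + 6320196\right) + 317491} = \frac{243232}{4564352 + 317491} = \frac{243232}{4881843}$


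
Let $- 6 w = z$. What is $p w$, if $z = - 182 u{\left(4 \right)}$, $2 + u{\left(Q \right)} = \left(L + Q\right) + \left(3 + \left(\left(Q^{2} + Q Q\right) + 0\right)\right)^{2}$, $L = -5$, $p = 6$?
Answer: $222404$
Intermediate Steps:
$u{\left(Q \right)} = -7 + Q + \left(3 + 2 Q^{2}\right)^{2}$ ($u{\left(Q \right)} = -2 + \left(\left(-5 + Q\right) + \left(3 + \left(\left(Q^{2} + Q Q\right) + 0\right)\right)^{2}\right) = -2 + \left(\left(-5 + Q\right) + \left(3 + \left(\left(Q^{2} + Q^{2}\right) + 0\right)\right)^{2}\right) = -2 + \left(\left(-5 + Q\right) + \left(3 + \left(2 Q^{2} + 0\right)\right)^{2}\right) = -2 + \left(\left(-5 + Q\right) + \left(3 + 2 Q^{2}\right)^{2}\right) = -2 + \left(-5 + Q + \left(3 + 2 Q^{2}\right)^{2}\right) = -7 + Q + \left(3 + 2 Q^{2}\right)^{2}$)
$z = -222404$ ($z = - 182 \left(-7 + 4 + \left(3 + 2 \cdot 4^{2}\right)^{2}\right) = - 182 \left(-7 + 4 + \left(3 + 2 \cdot 16\right)^{2}\right) = - 182 \left(-7 + 4 + \left(3 + 32\right)^{2}\right) = - 182 \left(-7 + 4 + 35^{2}\right) = - 182 \left(-7 + 4 + 1225\right) = \left(-182\right) 1222 = -222404$)
$w = \frac{111202}{3}$ ($w = \left(- \frac{1}{6}\right) \left(-222404\right) = \frac{111202}{3} \approx 37067.0$)
$p w = 6 \cdot \frac{111202}{3} = 222404$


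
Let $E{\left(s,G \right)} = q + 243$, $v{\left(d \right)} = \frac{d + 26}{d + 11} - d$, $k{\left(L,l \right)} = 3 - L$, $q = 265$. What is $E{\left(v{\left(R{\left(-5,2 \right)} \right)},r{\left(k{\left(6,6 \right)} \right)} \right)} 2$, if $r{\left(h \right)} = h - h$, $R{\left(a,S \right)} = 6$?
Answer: $1016$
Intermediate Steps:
$r{\left(h \right)} = 0$
$v{\left(d \right)} = - d + \frac{26 + d}{11 + d}$ ($v{\left(d \right)} = \frac{26 + d}{11 + d} - d = - d + \frac{26 + d}{11 + d}$)
$E{\left(s,G \right)} = 508$ ($E{\left(s,G \right)} = 265 + 243 = 508$)
$E{\left(v{\left(R{\left(-5,2 \right)} \right)},r{\left(k{\left(6,6 \right)} \right)} \right)} 2 = 508 \cdot 2 = 1016$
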